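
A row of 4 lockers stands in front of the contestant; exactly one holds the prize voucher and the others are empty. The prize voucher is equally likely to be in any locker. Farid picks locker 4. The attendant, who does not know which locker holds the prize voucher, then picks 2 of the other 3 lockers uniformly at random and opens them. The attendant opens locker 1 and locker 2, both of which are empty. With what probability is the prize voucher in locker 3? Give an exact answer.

1/2

Condition on the true location of the prize voucher.
If it is in either of lockers 1 and 2 (prior 1/4 each): that locker was opened and seen not to hold the prize — ruled out; weight (1/4)·0 = 0 each.
If it is in either of lockers 3 and 4 (prior 1/4 each): the attendant picks exactly this set with probability 1/3 regardless, and none is the prize; weight (1/4)·(1/3) = 1/12 each.
The weights sum to 1/6.
So P(the prize voucher in locker 3 | the attendant opened locker 1 and locker 2) = (1/12) / (1/6) = 1/2.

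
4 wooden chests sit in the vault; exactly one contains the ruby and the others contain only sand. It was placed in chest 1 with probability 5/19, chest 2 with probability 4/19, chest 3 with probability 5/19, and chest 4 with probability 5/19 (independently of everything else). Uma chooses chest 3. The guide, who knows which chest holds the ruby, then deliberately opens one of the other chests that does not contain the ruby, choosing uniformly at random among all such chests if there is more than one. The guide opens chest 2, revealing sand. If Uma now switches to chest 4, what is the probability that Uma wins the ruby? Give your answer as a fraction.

Apply Bayes' rule, conditioning on where the ruby actually is.
If it is in either of chests 1 and 4 (prior 5/19 each): the guide has 2 equally likely choices, so probability 1/2; weight (5/19)·(1/2) = 5/38 each.
If it is in chest 2 (prior 4/19): the guide opened chest 2, so this case is ruled out; weight (4/19)·0 = 0.
If it is in chest 3 (prior 5/19): the guide has 3 equally likely choices, so probability 1/3; weight (5/19)·(1/3) = 5/57.
The weights sum to 20/57.
So P(the ruby in chest 4 | the guide opened chest 2) = (5/38) / (20/57) = 3/8.

3/8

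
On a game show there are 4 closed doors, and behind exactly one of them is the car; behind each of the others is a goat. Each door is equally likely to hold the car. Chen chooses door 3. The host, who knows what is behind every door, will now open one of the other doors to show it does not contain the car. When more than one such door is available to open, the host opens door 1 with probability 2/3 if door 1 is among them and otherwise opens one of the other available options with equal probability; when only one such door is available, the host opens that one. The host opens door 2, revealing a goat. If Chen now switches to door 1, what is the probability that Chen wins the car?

Condition on the true location of the car.
If it is behind door 1 (prior 1/4): door 1 holds the prize so is unavailable; the host chooses uniformly among the 2 others, probability 1/2; weight (1/4)·(1/2) = 1/8.
If it is behind door 2 (prior 1/4): the host opened door 2, so this case is ruled out; weight (1/4)·0 = 0.
If it is behind door 3 (prior 1/4): door 1 is available but not opened; door 2 gets probability (1 − 2/3)/2 = 1/6; weight (1/4)·(1/6) = 1/24.
If it is behind door 4 (prior 1/4): door 1 is available but not opened, probability 1/3; weight (1/4)·(1/3) = 1/12.
The weights sum to 1/4.
So P(the car behind door 1 | the host opened door 2) = (1/8) / (1/4) = 1/2.

1/2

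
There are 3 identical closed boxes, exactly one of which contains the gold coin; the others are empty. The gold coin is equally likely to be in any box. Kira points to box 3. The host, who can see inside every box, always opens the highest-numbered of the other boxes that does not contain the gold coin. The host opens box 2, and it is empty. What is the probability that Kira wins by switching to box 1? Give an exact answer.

Consider each possible location of the gold coin in turn.
If it is in either of boxes 1 and 3 (prior 1/3 each): box 2 is the highest-numbered option available, probability 1; weight (1/3)·1 = 1/3 each.
If it is in box 2 (prior 1/3): the host opened box 2, so this case is ruled out; weight (1/3)·0 = 0.
The weights sum to 2/3.
So P(the gold coin in box 1 | the host opened box 2) = (1/3) / (2/3) = 1/2.

1/2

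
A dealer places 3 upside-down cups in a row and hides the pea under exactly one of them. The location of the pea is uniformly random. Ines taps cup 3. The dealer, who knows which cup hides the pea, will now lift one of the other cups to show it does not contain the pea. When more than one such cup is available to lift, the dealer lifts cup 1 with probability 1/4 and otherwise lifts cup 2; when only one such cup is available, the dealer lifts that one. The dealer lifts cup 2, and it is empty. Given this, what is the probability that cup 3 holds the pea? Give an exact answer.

3/7

Condition on the true location of the pea.
If it is under cup 1 (prior 1/3): only cup 2 is available, probability 1; weight (1/3)·1 = 1/3.
If it is under cup 2 (prior 1/3): the dealer opened cup 2, so this case is ruled out; weight (1/3)·0 = 0.
If it is under cup 3 (prior 1/3): cup 1 is available but not opened, probability 3/4; weight (1/3)·(3/4) = 1/4.
The weights sum to 7/12.
So P(the pea under cup 3 | the dealer opened cup 2) = (1/4) / (7/12) = 3/7.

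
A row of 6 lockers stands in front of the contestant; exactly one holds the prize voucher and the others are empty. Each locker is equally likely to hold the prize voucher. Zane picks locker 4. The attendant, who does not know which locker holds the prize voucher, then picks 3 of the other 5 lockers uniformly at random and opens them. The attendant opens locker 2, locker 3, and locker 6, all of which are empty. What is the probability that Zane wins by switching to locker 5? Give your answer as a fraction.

Apply Bayes' rule, conditioning on where the prize voucher actually is.
If it is in any of lockers 1, 4, and 5 (prior 1/6 each): the attendant picks exactly this set with probability 1/10 regardless, and none is the prize; weight (1/6)·(1/10) = 1/60 each.
If it is in any of lockers 2, 3, and 6 (prior 1/6 each): that locker was opened and seen not to hold the prize — ruled out; weight (1/6)·0 = 0 each.
The weights sum to 1/20.
So P(the prize voucher in locker 5 | the attendant opened locker 2, locker 3, and locker 6) = (1/60) / (1/20) = 1/3.

1/3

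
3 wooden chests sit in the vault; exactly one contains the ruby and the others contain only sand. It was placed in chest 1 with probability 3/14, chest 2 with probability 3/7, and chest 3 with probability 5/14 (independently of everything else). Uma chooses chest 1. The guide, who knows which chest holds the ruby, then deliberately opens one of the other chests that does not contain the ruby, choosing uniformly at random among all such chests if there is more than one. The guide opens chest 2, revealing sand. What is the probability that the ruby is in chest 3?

Apply Bayes' rule, conditioning on where the ruby actually is.
If it is in chest 1 (prior 3/14): the guide has 2 equally likely choices, so probability 1/2; weight (3/14)·(1/2) = 3/28.
If it is in chest 2 (prior 3/7): the guide opened chest 2, so this case is ruled out; weight (3/7)·0 = 0.
If it is in chest 3 (prior 5/14): the guide has no choice, probability 1; weight (5/14)·1 = 5/14.
The weights sum to 13/28.
So P(the ruby in chest 3 | the guide opened chest 2) = (5/14) / (13/28) = 10/13.

10/13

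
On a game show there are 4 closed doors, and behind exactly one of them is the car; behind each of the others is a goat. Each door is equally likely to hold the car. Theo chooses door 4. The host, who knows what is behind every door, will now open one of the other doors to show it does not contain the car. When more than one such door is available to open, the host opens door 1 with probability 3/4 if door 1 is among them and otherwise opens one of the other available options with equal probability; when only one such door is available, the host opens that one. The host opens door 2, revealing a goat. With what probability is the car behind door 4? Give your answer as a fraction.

Apply Bayes' rule, conditioning on where the car actually is.
If it is behind door 1 (prior 1/4): door 1 holds the prize so is unavailable; the host chooses uniformly among the 2 others, probability 1/2; weight (1/4)·(1/2) = 1/8.
If it is behind door 2 (prior 1/4): the host opened door 2, so this case is ruled out; weight (1/4)·0 = 0.
If it is behind door 3 (prior 1/4): door 1 is available but not opened, probability 1/4; weight (1/4)·(1/4) = 1/16.
If it is behind door 4 (prior 1/4): door 1 is available but not opened; door 2 gets probability (1 − 3/4)/2 = 1/8; weight (1/4)·(1/8) = 1/32.
The weights sum to 7/32.
So P(the car behind door 4 | the host opened door 2) = (1/32) / (7/32) = 1/7.

1/7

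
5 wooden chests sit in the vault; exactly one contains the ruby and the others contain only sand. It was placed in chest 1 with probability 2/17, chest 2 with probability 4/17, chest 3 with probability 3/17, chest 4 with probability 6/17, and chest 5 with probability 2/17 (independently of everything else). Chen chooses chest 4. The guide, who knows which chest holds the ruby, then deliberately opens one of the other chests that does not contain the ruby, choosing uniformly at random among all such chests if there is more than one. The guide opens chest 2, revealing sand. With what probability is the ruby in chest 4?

Consider each possible location of the ruby in turn.
If it is in either of chests 1 and 5 (prior 2/17 each): the guide has 3 equally likely choices, so probability 1/3; weight (2/17)·(1/3) = 2/51 each.
If it is in chest 2 (prior 4/17): the guide opened chest 2, so this case is ruled out; weight (4/17)·0 = 0.
If it is in chest 3 (prior 3/17): the guide has 3 equally likely choices, so probability 1/3; weight (3/17)·(1/3) = 1/17.
If it is in chest 4 (prior 6/17): the guide has 4 equally likely choices, so probability 1/4; weight (6/17)·(1/4) = 3/34.
The weights sum to 23/102.
So P(the ruby in chest 4 | the guide opened chest 2) = (3/34) / (23/102) = 9/23.

9/23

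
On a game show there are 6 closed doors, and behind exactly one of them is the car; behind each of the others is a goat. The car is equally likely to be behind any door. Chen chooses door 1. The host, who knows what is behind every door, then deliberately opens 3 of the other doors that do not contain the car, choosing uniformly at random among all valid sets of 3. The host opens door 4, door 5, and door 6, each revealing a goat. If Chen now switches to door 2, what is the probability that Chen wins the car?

5/12

Apply Bayes' rule, conditioning on where the car actually is.
If it is behind door 1 (prior 1/6): the host has 10 equally likely choices, so probability 1/10; weight (1/6)·(1/10) = 1/60.
If it is behind either of doors 2 and 3 (prior 1/6 each): the host has 4 equally likely choices, so probability 1/4; weight (1/6)·(1/4) = 1/24 each.
If it is behind any of doors 4, 5, and 6 (prior 1/6 each): that door was opened and seen not to hold the prize — ruled out; weight (1/6)·0 = 0 each.
The weights sum to 1/10.
So P(the car behind door 2 | the host opened door 4, door 5, and door 6) = (1/24) / (1/10) = 5/12.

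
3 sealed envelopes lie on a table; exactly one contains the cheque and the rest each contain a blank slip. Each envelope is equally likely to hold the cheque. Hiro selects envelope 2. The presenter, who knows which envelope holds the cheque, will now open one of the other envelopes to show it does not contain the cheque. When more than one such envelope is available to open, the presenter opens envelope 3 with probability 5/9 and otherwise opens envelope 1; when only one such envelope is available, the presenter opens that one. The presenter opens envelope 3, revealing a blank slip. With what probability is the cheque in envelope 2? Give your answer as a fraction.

Apply Bayes' rule, conditioning on where the cheque actually is.
If it is in envelope 1 (prior 1/3): only envelope 3 is available, probability 1; weight (1/3)·1 = 1/3.
If it is in envelope 2 (prior 1/3): envelope 3 is available, opened with probability 5/9; weight (1/3)·(5/9) = 5/27.
If it is in envelope 3 (prior 1/3): the presenter opened envelope 3, so this case is ruled out; weight (1/3)·0 = 0.
The weights sum to 14/27.
So P(the cheque in envelope 2 | the presenter opened envelope 3) = (5/27) / (14/27) = 5/14.

5/14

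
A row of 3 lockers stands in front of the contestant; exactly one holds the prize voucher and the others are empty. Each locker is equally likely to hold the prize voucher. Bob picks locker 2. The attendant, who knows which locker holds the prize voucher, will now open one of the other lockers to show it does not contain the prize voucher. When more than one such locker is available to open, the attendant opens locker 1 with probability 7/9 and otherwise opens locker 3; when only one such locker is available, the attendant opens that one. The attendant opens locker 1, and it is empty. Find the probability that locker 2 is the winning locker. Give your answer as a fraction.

7/16

Condition on the true location of the prize voucher.
If it is in locker 1 (prior 1/3): the attendant opened locker 1, so this case is ruled out; weight (1/3)·0 = 0.
If it is in locker 2 (prior 1/3): locker 1 is available, opened with probability 7/9; weight (1/3)·(7/9) = 7/27.
If it is in locker 3 (prior 1/3): only locker 1 is available, probability 1; weight (1/3)·1 = 1/3.
The weights sum to 16/27.
So P(the prize voucher in locker 2 | the attendant opened locker 1) = (7/27) / (16/27) = 7/16.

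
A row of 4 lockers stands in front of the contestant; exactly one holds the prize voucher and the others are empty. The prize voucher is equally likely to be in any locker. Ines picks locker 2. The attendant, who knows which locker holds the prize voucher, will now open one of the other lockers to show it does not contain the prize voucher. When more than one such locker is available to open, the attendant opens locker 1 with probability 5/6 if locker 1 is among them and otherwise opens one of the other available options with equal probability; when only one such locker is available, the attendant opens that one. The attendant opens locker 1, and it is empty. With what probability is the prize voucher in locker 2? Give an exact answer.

Condition on the true location of the prize voucher.
If it is in locker 1 (prior 1/4): the attendant opened locker 1, so this case is ruled out; weight (1/4)·0 = 0.
If it is in any of lockers 2, 3, and 4 (prior 1/4 each): locker 1 is available, opened with probability 5/6; weight (1/4)·(5/6) = 5/24 each.
The weights sum to 5/8.
So P(the prize voucher in locker 2 | the attendant opened locker 1) = (5/24) / (5/8) = 1/3.

1/3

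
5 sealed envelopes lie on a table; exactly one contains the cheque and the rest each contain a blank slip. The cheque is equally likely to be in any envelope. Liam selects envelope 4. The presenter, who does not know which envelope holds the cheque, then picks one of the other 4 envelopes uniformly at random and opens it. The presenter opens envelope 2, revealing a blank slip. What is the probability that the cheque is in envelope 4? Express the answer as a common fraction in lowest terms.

1/4

Condition on the true location of the cheque.
If it is in any of envelopes 1, 3, 4, and 5 (prior 1/5 each): the presenter picks envelope 2 with probability 1/4 regardless, and it is not the prize; weight (1/5)·(1/4) = 1/20 each.
If it is in envelope 2 (prior 1/5): the presenter opened envelope 2, so this case is ruled out; weight (1/5)·0 = 0.
The weights sum to 1/5.
So P(the cheque in envelope 4 | the presenter opened envelope 2) = (1/20) / (1/5) = 1/4.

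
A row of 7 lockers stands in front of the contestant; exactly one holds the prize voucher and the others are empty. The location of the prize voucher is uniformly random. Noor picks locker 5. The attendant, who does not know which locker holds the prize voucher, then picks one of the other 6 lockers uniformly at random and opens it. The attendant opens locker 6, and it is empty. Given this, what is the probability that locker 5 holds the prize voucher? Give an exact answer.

Condition on the true location of the prize voucher.
If it is in any of lockers 1, 2, 3, 4, 5, and 7 (prior 1/7 each): the attendant picks locker 6 with probability 1/6 regardless, and it is not the prize; weight (1/7)·(1/6) = 1/42 each.
If it is in locker 6 (prior 1/7): the attendant opened locker 6, so this case is ruled out; weight (1/7)·0 = 0.
The weights sum to 1/7.
So P(the prize voucher in locker 5 | the attendant opened locker 6) = (1/42) / (1/7) = 1/6.

1/6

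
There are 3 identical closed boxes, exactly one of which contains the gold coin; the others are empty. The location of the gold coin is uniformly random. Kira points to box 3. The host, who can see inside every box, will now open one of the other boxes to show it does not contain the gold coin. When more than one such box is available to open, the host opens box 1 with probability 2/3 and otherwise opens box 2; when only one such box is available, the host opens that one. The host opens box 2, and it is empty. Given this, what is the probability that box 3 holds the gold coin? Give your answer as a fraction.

1/4

Apply Bayes' rule, conditioning on where the gold coin actually is.
If it is in box 1 (prior 1/3): only box 2 is available, probability 1; weight (1/3)·1 = 1/3.
If it is in box 2 (prior 1/3): the host opened box 2, so this case is ruled out; weight (1/3)·0 = 0.
If it is in box 3 (prior 1/3): box 1 is available but not opened, probability 1/3; weight (1/3)·(1/3) = 1/9.
The weights sum to 4/9.
So P(the gold coin in box 3 | the host opened box 2) = (1/9) / (4/9) = 1/4.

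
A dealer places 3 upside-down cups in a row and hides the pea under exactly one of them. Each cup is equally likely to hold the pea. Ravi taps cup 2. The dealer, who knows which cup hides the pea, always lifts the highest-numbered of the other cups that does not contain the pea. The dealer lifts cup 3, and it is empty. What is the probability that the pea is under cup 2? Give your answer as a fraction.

Condition on the true location of the pea.
If it is under either of cups 1 and 2 (prior 1/3 each): cup 3 is the highest-numbered option available, probability 1; weight (1/3)·1 = 1/3 each.
If it is under cup 3 (prior 1/3): the dealer opened cup 3, so this case is ruled out; weight (1/3)·0 = 0.
The weights sum to 2/3.
So P(the pea under cup 2 | the dealer opened cup 3) = (1/3) / (2/3) = 1/2.

1/2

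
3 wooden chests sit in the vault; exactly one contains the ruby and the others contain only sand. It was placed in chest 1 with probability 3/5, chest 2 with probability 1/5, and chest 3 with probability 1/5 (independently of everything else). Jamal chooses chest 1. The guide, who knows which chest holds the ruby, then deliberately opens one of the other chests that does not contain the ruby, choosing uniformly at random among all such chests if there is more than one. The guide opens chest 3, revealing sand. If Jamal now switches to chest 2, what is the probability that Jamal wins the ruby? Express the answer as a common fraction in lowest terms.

2/5

Consider each possible location of the ruby in turn.
If it is in chest 1 (prior 3/5): the guide has 2 equally likely choices, so probability 1/2; weight (3/5)·(1/2) = 3/10.
If it is in chest 2 (prior 1/5): the guide has no choice, probability 1; weight (1/5)·1 = 1/5.
If it is in chest 3 (prior 1/5): the guide opened chest 3, so this case is ruled out; weight (1/5)·0 = 0.
The weights sum to 1/2.
So P(the ruby in chest 2 | the guide opened chest 3) = (1/5) / (1/2) = 2/5.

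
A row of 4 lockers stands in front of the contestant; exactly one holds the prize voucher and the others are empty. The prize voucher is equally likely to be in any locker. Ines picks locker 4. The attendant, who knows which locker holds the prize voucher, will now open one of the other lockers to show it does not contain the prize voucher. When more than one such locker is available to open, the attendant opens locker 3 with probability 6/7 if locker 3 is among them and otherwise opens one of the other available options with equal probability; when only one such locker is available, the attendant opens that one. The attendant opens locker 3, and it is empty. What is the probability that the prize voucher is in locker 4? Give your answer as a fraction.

1/3

Consider each possible location of the prize voucher in turn.
If it is in any of lockers 1, 2, and 4 (prior 1/4 each): locker 3 is available, opened with probability 6/7; weight (1/4)·(6/7) = 3/14 each.
If it is in locker 3 (prior 1/4): the attendant opened locker 3, so this case is ruled out; weight (1/4)·0 = 0.
The weights sum to 9/14.
So P(the prize voucher in locker 4 | the attendant opened locker 3) = (3/14) / (9/14) = 1/3.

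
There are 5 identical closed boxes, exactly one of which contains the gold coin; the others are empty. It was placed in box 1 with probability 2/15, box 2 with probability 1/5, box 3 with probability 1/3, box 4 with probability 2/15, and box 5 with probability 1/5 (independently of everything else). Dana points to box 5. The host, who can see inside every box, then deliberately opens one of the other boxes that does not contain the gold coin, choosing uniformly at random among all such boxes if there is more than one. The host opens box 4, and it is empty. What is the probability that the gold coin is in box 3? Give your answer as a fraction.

Apply Bayes' rule, conditioning on where the gold coin actually is.
If it is in box 1 (prior 2/15): the host has 3 equally likely choices, so probability 1/3; weight (2/15)·(1/3) = 2/45.
If it is in box 2 (prior 1/5): the host has 3 equally likely choices, so probability 1/3; weight (1/5)·(1/3) = 1/15.
If it is in box 3 (prior 1/3): the host has 3 equally likely choices, so probability 1/3; weight (1/3)·(1/3) = 1/9.
If it is in box 4 (prior 2/15): the host opened box 4, so this case is ruled out; weight (2/15)·0 = 0.
If it is in box 5 (prior 1/5): the host has 4 equally likely choices, so probability 1/4; weight (1/5)·(1/4) = 1/20.
The weights sum to 49/180.
So P(the gold coin in box 3 | the host opened box 4) = (1/9) / (49/180) = 20/49.

20/49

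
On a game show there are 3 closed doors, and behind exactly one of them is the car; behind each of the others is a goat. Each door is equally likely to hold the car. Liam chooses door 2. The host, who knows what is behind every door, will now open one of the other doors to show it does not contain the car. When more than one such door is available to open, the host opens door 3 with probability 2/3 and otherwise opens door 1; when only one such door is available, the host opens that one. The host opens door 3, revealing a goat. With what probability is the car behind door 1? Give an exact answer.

Apply Bayes' rule, conditioning on where the car actually is.
If it is behind door 1 (prior 1/3): only door 3 is available, probability 1; weight (1/3)·1 = 1/3.
If it is behind door 2 (prior 1/3): door 3 is available, opened with probability 2/3; weight (1/3)·(2/3) = 2/9.
If it is behind door 3 (prior 1/3): the host opened door 3, so this case is ruled out; weight (1/3)·0 = 0.
The weights sum to 5/9.
So P(the car behind door 1 | the host opened door 3) = (1/3) / (5/9) = 3/5.

3/5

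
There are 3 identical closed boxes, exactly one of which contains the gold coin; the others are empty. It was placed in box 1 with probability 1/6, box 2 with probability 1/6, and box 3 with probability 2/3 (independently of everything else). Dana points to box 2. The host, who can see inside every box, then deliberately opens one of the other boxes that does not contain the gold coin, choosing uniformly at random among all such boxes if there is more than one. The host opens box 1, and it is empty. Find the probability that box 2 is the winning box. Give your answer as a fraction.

1/9

Apply Bayes' rule, conditioning on where the gold coin actually is.
If it is in box 1 (prior 1/6): the host opened box 1, so this case is ruled out; weight (1/6)·0 = 0.
If it is in box 2 (prior 1/6): the host has 2 equally likely choices, so probability 1/2; weight (1/6)·(1/2) = 1/12.
If it is in box 3 (prior 2/3): the host has no choice, probability 1; weight (2/3)·1 = 2/3.
The weights sum to 3/4.
So P(the gold coin in box 2 | the host opened box 1) = (1/12) / (3/4) = 1/9.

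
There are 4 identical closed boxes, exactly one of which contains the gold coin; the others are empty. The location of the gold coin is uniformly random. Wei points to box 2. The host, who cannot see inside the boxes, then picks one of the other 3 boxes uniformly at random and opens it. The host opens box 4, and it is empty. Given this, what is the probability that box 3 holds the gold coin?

Consider each possible location of the gold coin in turn.
If it is in any of boxes 1, 2, and 3 (prior 1/4 each): the host picks box 4 with probability 1/3 regardless, and it is not the prize; weight (1/4)·(1/3) = 1/12 each.
If it is in box 4 (prior 1/4): the host opened box 4, so this case is ruled out; weight (1/4)·0 = 0.
The weights sum to 1/4.
So P(the gold coin in box 3 | the host opened box 4) = (1/12) / (1/4) = 1/3.

1/3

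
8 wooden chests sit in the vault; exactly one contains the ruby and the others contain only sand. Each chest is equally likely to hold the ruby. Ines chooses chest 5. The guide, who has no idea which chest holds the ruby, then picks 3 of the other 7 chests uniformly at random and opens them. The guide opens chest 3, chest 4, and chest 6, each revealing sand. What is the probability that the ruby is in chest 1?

1/5

Because the guide chose which chests to open without knowing where the ruby is, the choice is independent of the prize location. Learning that none of the 3 opened chests holds the ruby simply rules out those 3 locations and leaves the remaining 5 chests still equally likely by symmetry.
So P(the ruby in chest 1) = 1/5.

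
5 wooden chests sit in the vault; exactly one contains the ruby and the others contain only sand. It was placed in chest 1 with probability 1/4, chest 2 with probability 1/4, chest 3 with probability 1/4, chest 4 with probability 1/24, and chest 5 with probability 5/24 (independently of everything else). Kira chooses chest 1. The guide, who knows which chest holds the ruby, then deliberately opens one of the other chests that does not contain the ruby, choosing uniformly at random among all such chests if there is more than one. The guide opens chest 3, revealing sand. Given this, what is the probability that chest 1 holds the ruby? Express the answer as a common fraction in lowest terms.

3/11

Consider each possible location of the ruby in turn.
If it is in chest 1 (prior 1/4): the guide has 4 equally likely choices, so probability 1/4; weight (1/4)·(1/4) = 1/16.
If it is in chest 2 (prior 1/4): the guide has 3 equally likely choices, so probability 1/3; weight (1/4)·(1/3) = 1/12.
If it is in chest 3 (prior 1/4): the guide opened chest 3, so this case is ruled out; weight (1/4)·0 = 0.
If it is in chest 4 (prior 1/24): the guide has 3 equally likely choices, so probability 1/3; weight (1/24)·(1/3) = 1/72.
If it is in chest 5 (prior 5/24): the guide has 3 equally likely choices, so probability 1/3; weight (5/24)·(1/3) = 5/72.
The weights sum to 11/48.
So P(the ruby in chest 1 | the guide opened chest 3) = (1/16) / (11/48) = 3/11.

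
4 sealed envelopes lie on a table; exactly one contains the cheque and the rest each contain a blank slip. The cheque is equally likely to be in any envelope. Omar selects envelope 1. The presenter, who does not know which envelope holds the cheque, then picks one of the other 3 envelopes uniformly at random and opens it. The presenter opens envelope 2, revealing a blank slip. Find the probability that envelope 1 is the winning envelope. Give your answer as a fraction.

1/3

Consider each possible location of the cheque in turn.
If it is in any of envelopes 1, 3, and 4 (prior 1/4 each): the presenter picks envelope 2 with probability 1/3 regardless, and it is not the prize; weight (1/4)·(1/3) = 1/12 each.
If it is in envelope 2 (prior 1/4): the presenter opened envelope 2, so this case is ruled out; weight (1/4)·0 = 0.
The weights sum to 1/4.
So P(the cheque in envelope 1 | the presenter opened envelope 2) = (1/12) / (1/4) = 1/3.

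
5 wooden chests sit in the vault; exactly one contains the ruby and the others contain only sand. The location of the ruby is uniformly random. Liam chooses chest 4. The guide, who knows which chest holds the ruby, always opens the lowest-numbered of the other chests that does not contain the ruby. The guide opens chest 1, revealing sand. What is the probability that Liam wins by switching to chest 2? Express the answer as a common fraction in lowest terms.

Condition on the true location of the ruby.
If it is in chest 1 (prior 1/5): the guide opened chest 1, so this case is ruled out; weight (1/5)·0 = 0.
If it is in any of chests 2, 3, 4, and 5 (prior 1/5 each): chest 1 is the lowest-numbered option available, probability 1; weight (1/5)·1 = 1/5 each.
The weights sum to 4/5.
So P(the ruby in chest 2 | the guide opened chest 1) = (1/5) / (4/5) = 1/4.

1/4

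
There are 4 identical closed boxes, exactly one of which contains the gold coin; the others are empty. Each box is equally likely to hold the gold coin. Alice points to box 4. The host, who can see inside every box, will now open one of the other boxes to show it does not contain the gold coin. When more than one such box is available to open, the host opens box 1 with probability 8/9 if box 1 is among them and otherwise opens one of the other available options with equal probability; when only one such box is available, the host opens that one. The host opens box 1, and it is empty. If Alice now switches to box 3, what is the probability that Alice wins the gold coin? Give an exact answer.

1/3

Condition on the true location of the gold coin.
If it is in box 1 (prior 1/4): the host opened box 1, so this case is ruled out; weight (1/4)·0 = 0.
If it is in any of boxes 2, 3, and 4 (prior 1/4 each): box 1 is available, opened with probability 8/9; weight (1/4)·(8/9) = 2/9 each.
The weights sum to 2/3.
So P(the gold coin in box 3 | the host opened box 1) = (2/9) / (2/3) = 1/3.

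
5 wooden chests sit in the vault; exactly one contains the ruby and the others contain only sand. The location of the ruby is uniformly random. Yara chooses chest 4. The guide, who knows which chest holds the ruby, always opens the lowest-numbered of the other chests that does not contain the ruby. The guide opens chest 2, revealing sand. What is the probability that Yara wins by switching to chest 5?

0

Condition on the true location of the ruby.
If it is in chest 1 (prior 1/5): chest 2 is the lowest-numbered option available, probability 1; weight (1/5)·1 = 1/5.
If it is in chest 2 (prior 1/5): the guide opened chest 2, so this case is ruled out; weight (1/5)·0 = 0.
If it is in any of chests 3, 4, and 5 (prior 1/5 each): the guide would have opened chest 1 instead, probability 0; weight (1/5)·0 = 0 each.
The weights sum to 1/5.
So P(the ruby in chest 5 | the guide opened chest 2) = 0 / (1/5) = 0.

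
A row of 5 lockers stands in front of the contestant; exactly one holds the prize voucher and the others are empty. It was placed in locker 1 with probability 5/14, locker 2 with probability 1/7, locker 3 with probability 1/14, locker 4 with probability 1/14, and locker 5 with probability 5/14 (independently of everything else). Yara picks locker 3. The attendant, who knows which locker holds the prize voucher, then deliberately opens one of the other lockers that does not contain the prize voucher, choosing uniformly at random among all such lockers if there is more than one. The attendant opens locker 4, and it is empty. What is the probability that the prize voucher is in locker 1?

20/51

Consider each possible location of the prize voucher in turn.
If it is in either of lockers 1 and 5 (prior 5/14 each): the attendant has 3 equally likely choices, so probability 1/3; weight (5/14)·(1/3) = 5/42 each.
If it is in locker 2 (prior 1/7): the attendant has 3 equally likely choices, so probability 1/3; weight (1/7)·(1/3) = 1/21.
If it is in locker 3 (prior 1/14): the attendant has 4 equally likely choices, so probability 1/4; weight (1/14)·(1/4) = 1/56.
If it is in locker 4 (prior 1/14): the attendant opened locker 4, so this case is ruled out; weight (1/14)·0 = 0.
The weights sum to 17/56.
So P(the prize voucher in locker 1 | the attendant opened locker 4) = (5/42) / (17/56) = 20/51.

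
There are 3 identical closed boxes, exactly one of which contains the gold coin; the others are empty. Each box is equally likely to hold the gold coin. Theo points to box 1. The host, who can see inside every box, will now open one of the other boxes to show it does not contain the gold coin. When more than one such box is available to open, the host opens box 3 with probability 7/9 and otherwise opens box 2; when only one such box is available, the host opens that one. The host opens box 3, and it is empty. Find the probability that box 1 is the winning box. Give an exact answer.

Apply Bayes' rule, conditioning on where the gold coin actually is.
If it is in box 1 (prior 1/3): box 3 is available, opened with probability 7/9; weight (1/3)·(7/9) = 7/27.
If it is in box 2 (prior 1/3): only box 3 is available, probability 1; weight (1/3)·1 = 1/3.
If it is in box 3 (prior 1/3): the host opened box 3, so this case is ruled out; weight (1/3)·0 = 0.
The weights sum to 16/27.
So P(the gold coin in box 1 | the host opened box 3) = (7/27) / (16/27) = 7/16.

7/16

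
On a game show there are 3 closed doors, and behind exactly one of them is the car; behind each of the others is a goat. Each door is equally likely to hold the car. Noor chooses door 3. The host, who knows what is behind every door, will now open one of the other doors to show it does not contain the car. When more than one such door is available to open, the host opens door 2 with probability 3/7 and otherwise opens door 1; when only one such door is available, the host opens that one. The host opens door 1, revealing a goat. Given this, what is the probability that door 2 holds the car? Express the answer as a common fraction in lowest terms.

7/11

Apply Bayes' rule, conditioning on where the car actually is.
If it is behind door 1 (prior 1/3): the host opened door 1, so this case is ruled out; weight (1/3)·0 = 0.
If it is behind door 2 (prior 1/3): only door 1 is available, probability 1; weight (1/3)·1 = 1/3.
If it is behind door 3 (prior 1/3): door 2 is available but not opened, probability 4/7; weight (1/3)·(4/7) = 4/21.
The weights sum to 11/21.
So P(the car behind door 2 | the host opened door 1) = (1/3) / (11/21) = 7/11.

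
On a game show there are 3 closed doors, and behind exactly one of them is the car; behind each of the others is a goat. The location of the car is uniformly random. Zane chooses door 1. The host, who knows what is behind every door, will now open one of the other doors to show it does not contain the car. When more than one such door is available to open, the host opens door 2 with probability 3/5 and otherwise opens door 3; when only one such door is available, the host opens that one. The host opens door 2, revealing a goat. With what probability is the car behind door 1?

Apply Bayes' rule, conditioning on where the car actually is.
If it is behind door 1 (prior 1/3): door 2 is available, opened with probability 3/5; weight (1/3)·(3/5) = 1/5.
If it is behind door 2 (prior 1/3): the host opened door 2, so this case is ruled out; weight (1/3)·0 = 0.
If it is behind door 3 (prior 1/3): only door 2 is available, probability 1; weight (1/3)·1 = 1/3.
The weights sum to 8/15.
So P(the car behind door 1 | the host opened door 2) = (1/5) / (8/15) = 3/8.

3/8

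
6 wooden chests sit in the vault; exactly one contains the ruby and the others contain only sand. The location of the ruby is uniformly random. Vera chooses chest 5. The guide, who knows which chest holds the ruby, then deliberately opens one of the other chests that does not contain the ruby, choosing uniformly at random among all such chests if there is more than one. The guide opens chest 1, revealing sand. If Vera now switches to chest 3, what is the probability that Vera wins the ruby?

5/24

Condition on the true location of the ruby.
If it is in chest 1 (prior 1/6): the guide opened chest 1, so this case is ruled out; weight (1/6)·0 = 0.
If it is in any of chests 2, 3, 4, and 6 (prior 1/6 each): the guide has 4 equally likely choices, so probability 1/4; weight (1/6)·(1/4) = 1/24 each.
If it is in chest 5 (prior 1/6): the guide has 5 equally likely choices, so probability 1/5; weight (1/6)·(1/5) = 1/30.
The weights sum to 1/5.
So P(the ruby in chest 3 | the guide opened chest 1) = (1/24) / (1/5) = 5/24.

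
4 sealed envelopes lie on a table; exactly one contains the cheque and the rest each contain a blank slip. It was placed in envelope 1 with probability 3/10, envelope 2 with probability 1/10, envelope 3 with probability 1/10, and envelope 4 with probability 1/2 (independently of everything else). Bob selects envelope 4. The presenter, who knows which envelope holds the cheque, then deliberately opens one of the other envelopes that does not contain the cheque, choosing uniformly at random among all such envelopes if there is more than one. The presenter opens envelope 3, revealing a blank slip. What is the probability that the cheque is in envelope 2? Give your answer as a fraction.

3/22

Condition on the true location of the cheque.
If it is in envelope 1 (prior 3/10): the presenter has 2 equally likely choices, so probability 1/2; weight (3/10)·(1/2) = 3/20.
If it is in envelope 2 (prior 1/10): the presenter has 2 equally likely choices, so probability 1/2; weight (1/10)·(1/2) = 1/20.
If it is in envelope 3 (prior 1/10): the presenter opened envelope 3, so this case is ruled out; weight (1/10)·0 = 0.
If it is in envelope 4 (prior 1/2): the presenter has 3 equally likely choices, so probability 1/3; weight (1/2)·(1/3) = 1/6.
The weights sum to 11/30.
So P(the cheque in envelope 2 | the presenter opened envelope 3) = (1/20) / (11/30) = 3/22.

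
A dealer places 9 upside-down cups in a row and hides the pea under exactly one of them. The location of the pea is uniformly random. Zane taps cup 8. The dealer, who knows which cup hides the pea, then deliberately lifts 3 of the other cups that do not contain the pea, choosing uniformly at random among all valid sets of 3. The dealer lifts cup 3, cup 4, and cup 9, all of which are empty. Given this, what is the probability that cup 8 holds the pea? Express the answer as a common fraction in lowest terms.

1/9

Condition on the true location of the pea.
If it is under any of cups 1, 2, 5, 6, and 7 (prior 1/9 each): the dealer has 35 equally likely choices, so probability 1/35; weight (1/9)·(1/35) = 1/315 each.
If it is under any of cups 3, 4, and 9 (prior 1/9 each): that cup was opened and seen not to hold the prize — ruled out; weight (1/9)·0 = 0 each.
If it is under cup 8 (prior 1/9): the dealer has 56 equally likely choices, so probability 1/56; weight (1/9)·(1/56) = 1/504.
The weights sum to 1/56.
So P(the pea under cup 8 | the dealer opened cup 3, cup 4, and cup 9) = (1/504) / (1/56) = 1/9.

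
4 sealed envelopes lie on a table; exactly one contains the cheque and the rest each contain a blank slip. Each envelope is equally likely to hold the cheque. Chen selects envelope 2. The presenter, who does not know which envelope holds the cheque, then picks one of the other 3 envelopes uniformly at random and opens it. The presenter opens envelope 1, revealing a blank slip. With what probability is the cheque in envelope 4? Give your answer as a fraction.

1/3

Consider each possible location of the cheque in turn.
If it is in envelope 1 (prior 1/4): the presenter opened envelope 1, so this case is ruled out; weight (1/4)·0 = 0.
If it is in any of envelopes 2, 3, and 4 (prior 1/4 each): the presenter picks envelope 1 with probability 1/3 regardless, and it is not the prize; weight (1/4)·(1/3) = 1/12 each.
The weights sum to 1/4.
So P(the cheque in envelope 4 | the presenter opened envelope 1) = (1/12) / (1/4) = 1/3.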